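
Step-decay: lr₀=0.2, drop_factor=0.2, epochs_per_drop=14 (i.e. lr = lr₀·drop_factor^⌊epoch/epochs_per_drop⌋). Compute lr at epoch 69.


n_drops = ⌊69/14⌋ = 4
lr = 0.2·0.2^4 = 0.2·0.0016 = 0.00032

0.00032


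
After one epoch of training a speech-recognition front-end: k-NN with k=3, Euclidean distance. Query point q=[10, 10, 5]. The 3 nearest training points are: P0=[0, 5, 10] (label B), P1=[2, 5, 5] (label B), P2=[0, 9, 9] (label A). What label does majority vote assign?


d(q,P0) = 12.2474  (label B)
d(q,P1) = 9.434  (label B)
d(q,P2) = 10.8167  (label A)
Votes: A=1, B=2
Majority → B

B


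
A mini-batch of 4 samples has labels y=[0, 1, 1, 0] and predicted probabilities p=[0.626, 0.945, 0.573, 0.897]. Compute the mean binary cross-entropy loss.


L[0] = -ln(1-0.626) = -ln(0.374) = 0.9835
L[1] = -ln(0.945) = 0.0566
L[2] = -ln(0.573) = 0.5569
L[3] = -ln(1-0.897) = -ln(0.103) = 2.273
mean = (0.9835 + 0.0566 + 0.5569 + 2.273)/4 = 0.9675

0.9675


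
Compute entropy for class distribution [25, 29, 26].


Probabilities: [25/80, 29/80, 26/80] ≈ [0.3125, 0.3625, 0.325]
H = -((25/80)·log₂(25/80) + (29/80)·log₂(29/80) + (26/80)·log₂(26/80))
  = 1.5821 bits

1.5821 bits


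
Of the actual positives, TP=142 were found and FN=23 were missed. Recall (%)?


Recall = TP/(TP+FN)
= 142/(142+23)
= 142/165 = 86.06%

86.06%


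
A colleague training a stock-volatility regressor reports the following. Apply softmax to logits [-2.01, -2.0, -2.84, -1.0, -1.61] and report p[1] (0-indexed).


Exponentials: e^-2.01=0.134, e^-2.0=0.1353, e^-2.84=0.0584, e^-1.0=0.3679, e^-1.61=0.1999
Sum = 0.8955
Softmax = [0.1496, 0.1511, 0.0652, 0.4108, 0.2232]
p[1] = 0.1353/0.8955 = 0.1511

0.1511


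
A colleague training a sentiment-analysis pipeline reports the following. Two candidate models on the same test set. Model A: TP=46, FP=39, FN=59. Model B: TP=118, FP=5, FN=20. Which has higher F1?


Model A: P=46/85=0.5412, R=46/105=0.4381, F1=2PR/(P+R)=2TP/(2TP+FP+FN)=92/190=0.4842
Model B: P=118/123=0.9593, R=118/138=0.8551, F1=2PR/(P+R)=2TP/(2TP+FP+FN)=236/261=0.9042
0.4842 < 0.9042 → Model B

Model B


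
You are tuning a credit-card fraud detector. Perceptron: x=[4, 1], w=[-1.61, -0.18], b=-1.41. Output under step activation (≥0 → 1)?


z = (4)·(-1.61) + (1)·(-0.18) - 1.41
  = -8.03
step(z) = 0 (z<0)

0


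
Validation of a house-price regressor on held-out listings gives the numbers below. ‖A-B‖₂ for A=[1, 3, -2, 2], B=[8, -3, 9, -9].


d = √((1-8)² + (3+ 3)² + (-2-9)² + (2+ 9)²)
  = √(49 + 36 + 121 + 121)
  = √327 = 18.0831

18.0831


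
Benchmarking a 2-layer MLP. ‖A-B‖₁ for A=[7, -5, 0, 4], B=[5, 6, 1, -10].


d = |7-5| + |-5-6| + |0-1| + |4+ 10|
  = 2 + 11 + 1 + 14
  = 28

28


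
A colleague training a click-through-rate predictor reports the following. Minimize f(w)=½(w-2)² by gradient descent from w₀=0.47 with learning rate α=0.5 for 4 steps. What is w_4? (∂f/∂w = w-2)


step 1: grad = 0.47-2 = -1.53; w = 0.47 - 0.5·(-1.53) = 1.235
step 2: grad = 1.235-2 = -0.765; w = 1.235 - 0.5·(-0.765) = 1.6175
step 3: grad = 1.6175-2 = -0.3825; w = 1.6175 - 0.5·(-0.3825) = 1.80875
step 4: grad = 1.80875-2 = -0.19125; w = 1.80875 - 0.5·(-0.19125) = 1.904375

1.904375


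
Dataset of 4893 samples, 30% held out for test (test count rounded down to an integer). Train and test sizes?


Test = ⌊4893·30/100⌋ = 1467
Train = 4893 - 1467 = 3426

Train: 3426, Test: 1467


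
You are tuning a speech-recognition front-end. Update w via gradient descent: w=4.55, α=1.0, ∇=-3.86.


w_new = w - α·∇
= 4.55 - 1.0·-3.86
= 4.55 + 3.86
= 8.41

8.41


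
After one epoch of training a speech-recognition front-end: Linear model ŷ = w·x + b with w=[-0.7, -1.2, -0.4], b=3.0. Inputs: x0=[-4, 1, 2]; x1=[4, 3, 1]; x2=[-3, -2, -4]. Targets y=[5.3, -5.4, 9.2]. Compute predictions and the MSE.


ŷ0 = (-0.7)·(-4) + (-1.2)·(1) + (-0.4)·(2) + 3.0 = 3.8
ŷ1 = (-0.7)·(4) + (-1.2)·(3) + (-0.4)·(1) + 3.0 = -3.8
ŷ2 = (-0.7)·(-3) + (-1.2)·(-2) + (-0.4)·(-4) + 3.0 = 9.1
errors² = [2.25, 2.56, 0.01]
MSE = 4.8200/3 = 1.6067

1.6067


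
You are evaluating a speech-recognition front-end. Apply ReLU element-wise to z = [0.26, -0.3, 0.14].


ReLU(0.26) = max(0, 0.26) = 0.26
ReLU(-0.3) = max(0, -0.3) = 0.0
ReLU(0.14) = max(0, 0.14) = 0.14
result = [0.26, 0.0, 0.14]

[0.26, 0.0, 0.14]


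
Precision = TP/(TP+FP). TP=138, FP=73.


Precision = TP/(TP+FP)
= 138/(138+73)
= 138/211 = 65.4%

65.4%


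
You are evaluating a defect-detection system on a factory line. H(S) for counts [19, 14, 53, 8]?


Probabilities: [19/94, 14/94, 53/94, 8/94] ≈ [0.2021, 0.1489, 0.5638, 0.0851]
H = -((19/94)·log₂(19/94) + (14/94)·log₂(14/94) + (53/94)·log₂(53/94) + (8/94)·log₂(8/94))
  = 1.644 bits

1.644 bits


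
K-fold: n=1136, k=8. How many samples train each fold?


Fold size = 1136/8 = 142
Training per fold = 1136 - 142 = 994

994


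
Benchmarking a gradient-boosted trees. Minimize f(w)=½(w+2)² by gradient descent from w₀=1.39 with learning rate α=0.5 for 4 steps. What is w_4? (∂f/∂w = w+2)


step 1: grad = 1.39+2 = 3.39; w = 1.39 - 0.5·(3.39) = -0.305
step 2: grad = -0.305+2 = 1.695; w = -0.305 - 0.5·(1.695) = -1.1525
step 3: grad = -1.1525+2 = 0.8475; w = -1.1525 - 0.5·(0.8475) = -1.57625
step 4: grad = -1.57625+2 = 0.42375; w = -1.57625 - 0.5·(0.42375) = -1.788125

-1.788125


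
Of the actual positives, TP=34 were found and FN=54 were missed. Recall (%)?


Recall = TP/(TP+FN)
= 34/(34+54)
= 34/88 = 38.64%

38.64%


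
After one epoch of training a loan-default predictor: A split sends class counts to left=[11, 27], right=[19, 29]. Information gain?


Parent = [30, 56], H_parent = 0.933
H_left = 0.868 (n=38), H_right = 0.9685 (n=48)
H_children = (38/86)·0.868 + (48/86)·0.9685 = 0.9241
IG = 0.933 - 0.9241 = 0.0089

0.0089


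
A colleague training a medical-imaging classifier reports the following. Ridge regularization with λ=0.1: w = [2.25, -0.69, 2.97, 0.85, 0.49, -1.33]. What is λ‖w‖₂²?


‖w‖₂² = (2.25)² + (-0.69)² + (2.97)² + (0.85)² + (0.49)² + (-1.33)²
     = 5.0625 + 0.4761 + 8.8209 + 0.7225 + 0.2401 + 1.7689
     = 17.091
λ·‖w‖₂² = 0.1·17.091 = 1.7091

1.7091


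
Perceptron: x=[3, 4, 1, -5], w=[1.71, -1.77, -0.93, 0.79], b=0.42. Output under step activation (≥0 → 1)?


z = (3)·(1.71) + (4)·(-1.77) + (1)·(-0.93) + (-5)·(0.79) + 0.42
  = -6.41
step(z) = 0 (z<0)

0


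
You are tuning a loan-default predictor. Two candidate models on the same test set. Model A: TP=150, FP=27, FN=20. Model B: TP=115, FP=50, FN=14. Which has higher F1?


Model A: P=150/177=0.8475, R=150/170=0.8824, F1=2PR/(P+R)=2TP/(2TP+FP+FN)=300/347=0.8646
Model B: P=115/165=0.697, R=115/129=0.8915, F1=2PR/(P+R)=2TP/(2TP+FP+FN)=230/294=0.7823
0.8646 > 0.7823 → Model A

Model A


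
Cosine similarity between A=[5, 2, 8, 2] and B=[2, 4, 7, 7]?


A·B = 5·2 + 2·4 + 8·7 + 2·7 = 88
‖A‖ = √97 = 9.8489, ‖B‖ = √118 = 10.8628
cos = 88/(√97·√118) = 88/√11446 = 0.8225

0.8225


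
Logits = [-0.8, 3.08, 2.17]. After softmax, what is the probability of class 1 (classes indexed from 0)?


Exponentials: e^-0.8=0.4493, e^3.08=21.7584, e^2.17=8.7583
Sum = 30.966
Softmax = [0.0145, 0.7027, 0.2828]
p[1] = 21.7584/30.966 = 0.7027

0.7027


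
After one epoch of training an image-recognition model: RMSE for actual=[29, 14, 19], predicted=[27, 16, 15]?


MSE = 24/3 = 8
RMSE = √(24/3) = 2.8284

2.8284


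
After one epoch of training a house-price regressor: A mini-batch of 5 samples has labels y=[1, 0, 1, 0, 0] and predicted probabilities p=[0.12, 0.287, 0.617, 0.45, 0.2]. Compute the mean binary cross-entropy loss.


L[0] = -ln(0.12) = 2.1203
L[1] = -ln(1-0.287) = -ln(0.713) = 0.3383
L[2] = -ln(0.617) = 0.4829
L[3] = -ln(1-0.45) = -ln(0.55) = 0.5978
L[4] = -ln(1-0.2) = -ln(0.8) = 0.2231
mean = (2.1203 + 0.3383 + 0.4829 + 0.5978 + 0.2231)/5 = 0.7525

0.7525


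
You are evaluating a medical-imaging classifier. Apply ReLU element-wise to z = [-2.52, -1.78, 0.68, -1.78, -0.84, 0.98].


ReLU(-2.52) = max(0, -2.52) = 0.0
ReLU(-1.78) = max(0, -1.78) = 0.0
ReLU(0.68) = max(0, 0.68) = 0.68
ReLU(-1.78) = max(0, -1.78) = 0.0
ReLU(-0.84) = max(0, -0.84) = 0.0
ReLU(0.98) = max(0, 0.98) = 0.98
result = [0.0, 0.0, 0.68, 0.0, 0.0, 0.98]

[0.0, 0.0, 0.68, 0.0, 0.0, 0.98]


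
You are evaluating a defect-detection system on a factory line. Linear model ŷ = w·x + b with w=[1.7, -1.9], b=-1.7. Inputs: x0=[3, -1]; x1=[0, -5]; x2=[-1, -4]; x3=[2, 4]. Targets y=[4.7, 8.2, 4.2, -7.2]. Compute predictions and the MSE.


ŷ0 = (1.7)·(3) + (-1.9)·(-1) - 1.7 = 5.3
ŷ1 = (1.7)·(0) + (-1.9)·(-5) - 1.7 = 7.8
ŷ2 = (1.7)·(-1) + (-1.9)·(-4) - 1.7 = 4.2
ŷ3 = (1.7)·(2) + (-1.9)·(4) - 1.7 = -5.9
errors² = [0.36, 0.16, 0.0, 1.69]
MSE = 2.2100/4 = 0.5525

0.5525


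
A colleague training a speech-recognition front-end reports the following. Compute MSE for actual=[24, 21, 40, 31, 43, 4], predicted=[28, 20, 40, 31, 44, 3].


Squared errors: (24-28)²=16, (21-20)²=1, (40-40)²=0, (31-31)²=0, (43-44)²=1, (4-3)²=1
Sum = 19
MSE = 19/6 = 19/6

19/6


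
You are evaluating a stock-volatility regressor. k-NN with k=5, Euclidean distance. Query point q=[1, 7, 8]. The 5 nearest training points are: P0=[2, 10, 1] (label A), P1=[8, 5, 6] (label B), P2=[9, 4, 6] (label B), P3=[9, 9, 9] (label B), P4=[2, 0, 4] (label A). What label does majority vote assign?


d(q,P0) = 7.6811  (label A)
d(q,P1) = 7.5498  (label B)
d(q,P2) = 8.775  (label B)
d(q,P3) = 8.3066  (label B)
d(q,P4) = 8.124  (label A)
Votes: A=2, B=3
Majority → B

B


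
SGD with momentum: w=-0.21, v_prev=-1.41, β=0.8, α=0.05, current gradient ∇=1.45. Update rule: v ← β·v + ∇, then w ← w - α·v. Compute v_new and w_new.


v_new = 0.8·-1.41 + 1.45 = -1.128 + 1.45 = 0.322
w_new = -0.21 - 0.05·0.322 = -0.21 - 0.0161 = -0.2261

v_new=0.322, w_new=-0.2261


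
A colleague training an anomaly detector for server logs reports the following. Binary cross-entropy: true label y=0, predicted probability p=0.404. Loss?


BCE = -[y·ln(p) + (1-y)·ln(1-p)]
= -0 - 1·ln(1-0.404)
= -ln(0.596) = 0.5175

0.5175


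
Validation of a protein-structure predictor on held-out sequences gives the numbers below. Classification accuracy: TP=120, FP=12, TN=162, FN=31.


Accuracy = (TP+TN)/(TP+TN+FP+FN)
= (120+162)/(325)
= 282/325 = 86.77%

86.77%


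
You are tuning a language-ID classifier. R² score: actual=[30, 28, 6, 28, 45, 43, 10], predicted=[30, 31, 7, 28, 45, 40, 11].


ȳ = 27.1429
SS_res = Σ(y-ŷ)² = 20
SS_tot = Σ(y-ȳ)² = 1320.86
R² = 1 - SS_res/SS_tot = 1 - 0.0151 = 0.9849

0.9849


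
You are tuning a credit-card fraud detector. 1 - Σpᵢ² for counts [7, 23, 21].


Probabilities: [7/51, 23/51, 21/51] ≈ [0.1373, 0.451, 0.4118]
Σpᵢ² = (49 + 529 + 441)/51² = 1019/2601
Gini = 1 - Σpᵢ² = 1 - 1019/2601 = 0.6082

0.6082


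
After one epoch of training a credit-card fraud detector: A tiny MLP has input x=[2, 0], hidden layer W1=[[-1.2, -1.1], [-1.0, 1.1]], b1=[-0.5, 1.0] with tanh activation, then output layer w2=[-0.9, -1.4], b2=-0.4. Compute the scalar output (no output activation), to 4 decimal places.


z1[0] = (-1.2)·(2) + (-1.1)·(0) - 0.5 = -2.9
z1[1] = (-1.0)·(2) + (1.1)·(0) + 1.0 = -1.0
h = tanh(z1) = [-0.994, -0.7616]
output = (-0.9)·(-0.994) + (-1.4)·(-0.7616) - 0.4 = 1.5608

1.5608


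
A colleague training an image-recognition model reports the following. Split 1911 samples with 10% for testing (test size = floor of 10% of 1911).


Test = ⌊1911·10/100⌋ = 191
Train = 1911 - 191 = 1720

Train: 1720, Test: 191


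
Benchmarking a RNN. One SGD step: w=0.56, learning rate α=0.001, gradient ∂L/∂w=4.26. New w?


w_new = w - α·∇
= 0.56 - 0.001·4.26
= 0.56 - 0.00426
= 0.55574

0.55574


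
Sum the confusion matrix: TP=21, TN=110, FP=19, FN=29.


Total = TP + TN + FP + FN
= 21 + 110 + 19 + 29
= 179
(Predicted positive: 40, predicted negative: 139)

179


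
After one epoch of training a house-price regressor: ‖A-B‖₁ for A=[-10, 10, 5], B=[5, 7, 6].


d = |-10-5| + |10-7| + |5-6|
  = 15 + 3 + 1
  = 19

19


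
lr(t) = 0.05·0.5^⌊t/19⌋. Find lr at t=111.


n_drops = ⌊111/19⌋ = 5
lr = 0.05·0.5^5 = 0.05·0.03125 = 0.0015625

0.0015625


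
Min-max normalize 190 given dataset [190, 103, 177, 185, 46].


min=46, max=190
(190-46)/(190-46) = 144/144 = 1.0

1.0


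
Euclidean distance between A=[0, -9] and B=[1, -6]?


d = √((0-1)² + (-9+ 6)²)
  = √(1 + 9)
  = √10 = 3.1623

3.1623


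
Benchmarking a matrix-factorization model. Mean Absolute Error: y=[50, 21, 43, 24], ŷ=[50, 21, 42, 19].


Absolute errors: |50-50|=0, |21-21|=0, |43-42|=1, |24-19|=5
Sum = 6
MAE = 6/4 = 3/2

3/2


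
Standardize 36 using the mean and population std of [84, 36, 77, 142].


μ = 84.75, σ = 37.798
z = (36 - 84.75)/37.798 = -1.2898

-1.2898


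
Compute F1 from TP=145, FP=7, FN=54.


Precision = 145/152 = 0.9539
Recall = 145/199 = 0.7286
F1 = 2·P·R/(P+R) = 2·TP/(2·TP+FP+FN) = 290/(290+7+54) = 290/351 = 0.8262

0.8262


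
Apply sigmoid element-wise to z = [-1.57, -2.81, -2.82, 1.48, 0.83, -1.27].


σ(-1.57) = 1/(1+e^1.57) = 0.1722
σ(-2.81) = 1/(1+e^2.81) = 0.0568
σ(-2.82) = 1/(1+e^2.82) = 0.0563
σ(1.48) = 1/(1+e^-1.48) = 0.8146
σ(0.83) = 1/(1+e^-0.83) = 0.6964
σ(-1.27) = 1/(1+e^1.27) = 0.2193
result = [0.1722, 0.0568, 0.0563, 0.8146, 0.6964, 0.2193]

[0.1722, 0.0568, 0.0563, 0.8146, 0.6964, 0.2193]


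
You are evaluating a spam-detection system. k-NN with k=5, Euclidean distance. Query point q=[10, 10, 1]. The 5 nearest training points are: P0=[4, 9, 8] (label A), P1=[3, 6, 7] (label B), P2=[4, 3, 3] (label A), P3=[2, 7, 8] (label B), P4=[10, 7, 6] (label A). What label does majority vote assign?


d(q,P0) = 9.2736  (label A)
d(q,P1) = 10.0499  (label B)
d(q,P2) = 9.434  (label A)
d(q,P3) = 11.0454  (label B)
d(q,P4) = 5.831  (label A)
Votes: A=3, B=2
Majority → A

A


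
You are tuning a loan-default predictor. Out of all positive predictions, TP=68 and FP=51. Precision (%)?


Precision = TP/(TP+FP)
= 68/(68+51)
= 68/119 = 57.14%

57.14%


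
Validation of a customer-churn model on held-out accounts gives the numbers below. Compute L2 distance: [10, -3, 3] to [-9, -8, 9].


d = √((10+ 9)² + (-3+ 8)² + (3-9)²)
  = √(361 + 25 + 36)
  = √422 = 20.5426

20.5426


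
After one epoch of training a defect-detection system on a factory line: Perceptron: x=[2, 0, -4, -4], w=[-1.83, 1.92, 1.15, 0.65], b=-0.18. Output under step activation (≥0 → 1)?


z = (2)·(-1.83) + (0)·(1.92) + (-4)·(1.15) + (-4)·(0.65) - 0.18
  = -11.04
step(z) = 0 (z<0)

0


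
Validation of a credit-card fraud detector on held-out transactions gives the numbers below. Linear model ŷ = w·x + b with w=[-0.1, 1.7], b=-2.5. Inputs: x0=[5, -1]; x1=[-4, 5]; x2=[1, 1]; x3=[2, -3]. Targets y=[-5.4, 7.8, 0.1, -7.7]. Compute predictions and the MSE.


ŷ0 = (-0.1)·(5) + (1.7)·(-1) - 2.5 = -4.7
ŷ1 = (-0.1)·(-4) + (1.7)·(5) - 2.5 = 6.4
ŷ2 = (-0.1)·(1) + (1.7)·(1) - 2.5 = -0.9
ŷ3 = (-0.1)·(2) + (1.7)·(-3) - 2.5 = -7.8
errors² = [0.49, 1.96, 1.0, 0.01]
MSE = 3.4600/4 = 0.865

0.865


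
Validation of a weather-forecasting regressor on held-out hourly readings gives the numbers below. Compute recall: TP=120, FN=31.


Recall = TP/(TP+FN)
= 120/(120+31)
= 120/151 = 79.47%

79.47%


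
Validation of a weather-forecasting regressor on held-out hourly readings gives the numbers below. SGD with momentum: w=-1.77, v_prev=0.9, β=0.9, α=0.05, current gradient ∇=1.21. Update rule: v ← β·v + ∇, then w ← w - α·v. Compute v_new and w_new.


v_new = 0.9·0.9 + 1.21 = 0.81 + 1.21 = 2.02
w_new = -1.77 - 0.05·2.02 = -1.77 - 0.101 = -1.871

v_new=2.02, w_new=-1.871


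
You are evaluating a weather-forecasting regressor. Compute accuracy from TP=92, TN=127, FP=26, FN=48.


Accuracy = (TP+TN)/(TP+TN+FP+FN)
= (92+127)/(293)
= 219/293 = 74.74%

74.74%


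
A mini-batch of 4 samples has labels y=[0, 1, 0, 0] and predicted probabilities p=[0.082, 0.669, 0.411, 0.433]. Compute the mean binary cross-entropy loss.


L[0] = -ln(1-0.082) = -ln(0.918) = 0.0856
L[1] = -ln(0.669) = 0.402
L[2] = -ln(1-0.411) = -ln(0.589) = 0.5293
L[3] = -ln(1-0.433) = -ln(0.567) = 0.5674
mean = (0.0856 + 0.402 + 0.5293 + 0.5674)/4 = 0.3961

0.3961


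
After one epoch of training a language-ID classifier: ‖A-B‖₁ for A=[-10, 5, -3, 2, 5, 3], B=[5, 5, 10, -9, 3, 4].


d = |-10-5| + |5-5| + |-3-10| + |2+ 9| + |5-3| + |3-4|
  = 15 + 0 + 13 + 11 + 2 + 1
  = 42

42


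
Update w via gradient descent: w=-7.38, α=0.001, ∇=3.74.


w_new = w - α·∇
= -7.38 - 0.001·3.74
= -7.38 - 0.00374
= -7.38374

-7.38374


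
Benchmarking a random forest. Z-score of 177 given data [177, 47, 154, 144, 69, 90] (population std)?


μ = 113.5, σ = 47.5351
z = (177 - 113.5)/47.5351 = 1.3359

1.3359


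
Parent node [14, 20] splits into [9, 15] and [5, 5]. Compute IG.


Parent = [14, 20], H_parent = 0.9774
H_left = 0.9544 (n=24), H_right = 1 (n=10)
H_children = (24/34)·0.9544 + (10/34)·1 = 0.9678
IG = 0.9774 - 0.9678 = 0.0096

0.0096


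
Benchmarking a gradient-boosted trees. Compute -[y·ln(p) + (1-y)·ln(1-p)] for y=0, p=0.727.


BCE = -[y·ln(p) + (1-y)·ln(1-p)]
= -0 - 1·ln(1-0.727)
= -ln(0.273) = 1.2983

1.2983


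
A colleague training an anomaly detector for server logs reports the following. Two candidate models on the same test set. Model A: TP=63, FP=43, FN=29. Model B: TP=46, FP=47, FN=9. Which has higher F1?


Model A: P=63/106=0.5943, R=63/92=0.6848, F1=2PR/(P+R)=2TP/(2TP+FP+FN)=126/198=0.6364
Model B: P=46/93=0.4946, R=46/55=0.8364, F1=2PR/(P+R)=2TP/(2TP+FP+FN)=92/148=0.6216
0.6364 > 0.6216 → Model A

Model A


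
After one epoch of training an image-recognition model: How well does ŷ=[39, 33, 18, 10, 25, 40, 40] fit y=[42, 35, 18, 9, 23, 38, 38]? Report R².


ȳ = 29
SS_res = Σ(y-ŷ)² = 26
SS_tot = Σ(y-ȳ)² = 924
R² = 1 - SS_res/SS_tot = 1 - 0.0281 = 0.9719

0.9719


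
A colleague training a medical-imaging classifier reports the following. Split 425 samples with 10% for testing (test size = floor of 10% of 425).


Test = ⌊425·10/100⌋ = 42
Train = 425 - 42 = 383

Train: 383, Test: 42


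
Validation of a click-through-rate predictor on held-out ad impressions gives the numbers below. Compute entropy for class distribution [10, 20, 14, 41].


Probabilities: [10/85, 20/85, 14/85, 41/85] ≈ [0.1176, 0.2353, 0.1647, 0.4824]
H = -((10/85)·log₂(10/85) + (20/85)·log₂(20/85) + (14/85)·log₂(14/85) + (41/85)·log₂(41/85))
  = 1.7903 bits

1.7903 bits


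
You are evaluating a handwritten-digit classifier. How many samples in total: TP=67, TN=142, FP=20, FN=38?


Total = TP + TN + FP + FN
= 67 + 142 + 20 + 38
= 267
(Predicted positive: 87, predicted negative: 180)

267


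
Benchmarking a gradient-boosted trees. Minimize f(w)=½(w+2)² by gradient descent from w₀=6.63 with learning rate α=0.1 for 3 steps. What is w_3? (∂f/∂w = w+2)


step 1: grad = 6.63+2 = 8.63; w = 6.63 - 0.1·(8.63) = 5.767
step 2: grad = 5.767+2 = 7.767; w = 5.767 - 0.1·(7.767) = 4.9903
step 3: grad = 4.9903+2 = 6.9903; w = 4.9903 - 0.1·(6.9903) = 4.29127

4.29127


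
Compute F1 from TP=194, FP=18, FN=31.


Precision = 194/212 = 0.9151
Recall = 194/225 = 0.8622
F1 = 2·P·R/(P+R) = 2·TP/(2·TP+FP+FN) = 388/(388+18+31) = 388/437 = 0.8879

0.8879


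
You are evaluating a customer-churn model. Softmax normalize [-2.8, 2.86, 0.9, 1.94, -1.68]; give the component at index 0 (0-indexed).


Exponentials: e^-2.8=0.0608, e^2.86=17.4615, e^0.9=2.4596, e^1.94=6.9588, e^-1.68=0.1864
Sum = 27.1271
Softmax = [0.0022, 0.6437, 0.0907, 0.2565, 0.0069]
p[0] = 0.0608/27.1271 = 0.0022

0.0022


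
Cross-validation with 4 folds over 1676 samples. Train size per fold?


Fold size = 1676/4 = 419
Training per fold = 1676 - 419 = 1257

1257


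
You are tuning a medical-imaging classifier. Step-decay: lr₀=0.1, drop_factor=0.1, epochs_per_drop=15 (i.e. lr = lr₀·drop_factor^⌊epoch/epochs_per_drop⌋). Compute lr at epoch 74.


n_drops = ⌊74/15⌋ = 4
lr = 0.1·0.1^4 = 0.1·0.0001 = 0.00001

0.00001


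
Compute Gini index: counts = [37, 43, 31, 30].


Probabilities: [37/141, 43/141, 31/141, 30/141] ≈ [0.2624, 0.305, 0.2199, 0.2128]
Σpᵢ² = (1369 + 1849 + 961 + 900)/141² = 5079/19881
Gini = 1 - Σpᵢ² = 1 - 5079/19881 = 0.7445

0.7445


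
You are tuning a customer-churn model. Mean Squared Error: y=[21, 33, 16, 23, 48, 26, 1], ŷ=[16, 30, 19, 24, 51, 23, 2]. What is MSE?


Squared errors: (21-16)²=25, (33-30)²=9, (16-19)²=9, (23-24)²=1, (48-51)²=9, (26-23)²=9, (1-2)²=1
Sum = 63
MSE = 63/7 = 9

9


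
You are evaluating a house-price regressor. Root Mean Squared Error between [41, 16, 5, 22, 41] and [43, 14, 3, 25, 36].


MSE = 46/5 = 9.2
RMSE = √(46/5) = 3.0332

3.0332


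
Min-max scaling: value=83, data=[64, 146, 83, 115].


min=64, max=146
(83-64)/(146-64) = 19/82 = 0.2317

0.2317


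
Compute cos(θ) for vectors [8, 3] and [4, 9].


A·B = 8·4 + 3·9 = 59
‖A‖ = √73 = 8.544, ‖B‖ = √97 = 9.8489
cos = 59/(√73·√97) = 59/√7081 = 0.7011

0.7011


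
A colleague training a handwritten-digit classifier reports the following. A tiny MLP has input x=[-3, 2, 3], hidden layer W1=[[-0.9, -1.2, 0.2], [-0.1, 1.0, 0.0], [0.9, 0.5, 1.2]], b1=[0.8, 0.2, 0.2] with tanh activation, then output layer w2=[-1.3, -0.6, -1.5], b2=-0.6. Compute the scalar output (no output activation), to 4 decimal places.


z1[0] = (-0.9)·(-3) + (-1.2)·(2) + (0.2)·(3) + 0.8 = 1.7
z1[1] = (-0.1)·(-3) + (1.0)·(2) + (0.0)·(3) + 0.2 = 2.5
z1[2] = (0.9)·(-3) + (0.5)·(2) + (1.2)·(3) + 0.2 = 2.1
h = tanh(z1) = [0.9354, 0.9866, 0.9705]
output = (-1.3)·(0.9354) + (-0.6)·(0.9866) + (-1.5)·(0.9705) - 0.6 = -3.8637

-3.8637


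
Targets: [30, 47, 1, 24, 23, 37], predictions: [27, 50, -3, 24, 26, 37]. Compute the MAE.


Absolute errors: |30-27|=3, |47-50|=3, |1+ 3|=4, |24-24|=0, |23-26|=3, |37-37|=0
Sum = 13
MAE = 13/6 = 13/6

13/6


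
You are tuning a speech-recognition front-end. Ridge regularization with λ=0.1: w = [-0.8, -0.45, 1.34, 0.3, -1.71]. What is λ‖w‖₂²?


‖w‖₂² = (-0.8)² + (-0.45)² + (1.34)² + (0.3)² + (-1.71)²
     = 0.64 + 0.2025 + 1.7956 + 0.09 + 2.9241
     = 5.6522
λ·‖w‖₂² = 0.1·5.6522 = 0.56522

0.56522


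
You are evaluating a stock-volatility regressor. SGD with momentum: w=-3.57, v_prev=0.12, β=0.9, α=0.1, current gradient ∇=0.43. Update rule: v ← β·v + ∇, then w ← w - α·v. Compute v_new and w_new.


v_new = 0.9·0.12 + 0.43 = 0.108 + 0.43 = 0.538
w_new = -3.57 - 0.1·0.538 = -3.57 - 0.0538 = -3.6238

v_new=0.538, w_new=-3.6238


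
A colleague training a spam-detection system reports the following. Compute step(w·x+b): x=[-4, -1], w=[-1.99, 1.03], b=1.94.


z = (-4)·(-1.99) + (-1)·(1.03) + 1.94
  = 8.87
step(z) = 1 (z≥0)

1


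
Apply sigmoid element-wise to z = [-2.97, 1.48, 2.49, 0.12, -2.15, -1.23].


σ(-2.97) = 1/(1+e^2.97) = 0.0488
σ(1.48) = 1/(1+e^-1.48) = 0.8146
σ(2.49) = 1/(1+e^-2.49) = 0.9234
σ(0.12) = 1/(1+e^-0.12) = 0.53
σ(-2.15) = 1/(1+e^2.15) = 0.1043
σ(-1.23) = 1/(1+e^1.23) = 0.2262
result = [0.0488, 0.8146, 0.9234, 0.53, 0.1043, 0.2262]

[0.0488, 0.8146, 0.9234, 0.53, 0.1043, 0.2262]


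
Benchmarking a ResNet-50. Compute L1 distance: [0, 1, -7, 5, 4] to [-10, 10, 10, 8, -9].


d = |0+ 10| + |1-10| + |-7-10| + |5-8| + |4+ 9|
  = 10 + 9 + 17 + 3 + 13
  = 52

52


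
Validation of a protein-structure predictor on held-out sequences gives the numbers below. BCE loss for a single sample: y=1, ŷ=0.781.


BCE = -[y·ln(p) + (1-y)·ln(1-p)]
= -1·ln(0.781) - 0
= -ln(0.781) = 0.2472

0.2472


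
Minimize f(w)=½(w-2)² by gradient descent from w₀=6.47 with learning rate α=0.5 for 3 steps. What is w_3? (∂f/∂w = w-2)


step 1: grad = 6.47-2 = 4.47; w = 6.47 - 0.5·(4.47) = 4.235
step 2: grad = 4.235-2 = 2.235; w = 4.235 - 0.5·(2.235) = 3.1175
step 3: grad = 3.1175-2 = 1.1175; w = 3.1175 - 0.5·(1.1175) = 2.55875

2.55875


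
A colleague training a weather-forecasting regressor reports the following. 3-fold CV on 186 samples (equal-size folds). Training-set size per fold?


Fold size = 186/3 = 62
Training per fold = 186 - 62 = 124

124


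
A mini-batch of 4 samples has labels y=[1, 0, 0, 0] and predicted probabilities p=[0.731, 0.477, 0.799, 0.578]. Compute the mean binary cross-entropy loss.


L[0] = -ln(0.731) = 0.3133
L[1] = -ln(1-0.477) = -ln(0.523) = 0.6482
L[2] = -ln(1-0.799) = -ln(0.201) = 1.6045
L[3] = -ln(1-0.578) = -ln(0.422) = 0.8627
mean = (0.3133 + 0.6482 + 1.6045 + 0.8627)/4 = 0.8572

0.8572


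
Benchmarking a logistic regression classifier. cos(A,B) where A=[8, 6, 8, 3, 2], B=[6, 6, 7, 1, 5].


A·B = 8·6 + 6·6 + 8·7 + 3·1 + 2·5 = 153
‖A‖ = √177 = 13.3041, ‖B‖ = √147 = 12.1244
cos = 153/(√177·√147) = 153/√26019 = 0.9485

0.9485


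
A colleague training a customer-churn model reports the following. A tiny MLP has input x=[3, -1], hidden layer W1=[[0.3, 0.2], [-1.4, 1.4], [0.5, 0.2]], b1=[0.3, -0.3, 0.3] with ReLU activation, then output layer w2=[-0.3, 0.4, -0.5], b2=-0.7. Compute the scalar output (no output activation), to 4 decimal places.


z1[0] = (0.3)·(3) + (0.2)·(-1) + 0.3 = 1.0
z1[1] = (-1.4)·(3) + (1.4)·(-1) - 0.3 = -5.9
z1[2] = (0.5)·(3) + (0.2)·(-1) + 0.3 = 1.6
h = ReLU(z1) = [1.0, 0.0, 1.6]
output = (-0.3)·(1.0) + (0.4)·(0.0) + (-0.5)·(1.6) - 0.7 = -1.8

-1.8


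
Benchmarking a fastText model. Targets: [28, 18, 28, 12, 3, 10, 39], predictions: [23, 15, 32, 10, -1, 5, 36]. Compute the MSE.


Squared errors: (28-23)²=25, (18-15)²=9, (28-32)²=16, (12-10)²=4, (3+ 1)²=16, (10-5)²=25, (39-36)²=9
Sum = 104
MSE = 104/7 = 104/7

104/7


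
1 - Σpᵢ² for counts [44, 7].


Probabilities: [44/51, 7/51] ≈ [0.8627, 0.1373]
Σpᵢ² = (1936 + 49)/51² = 1985/2601
Gini = 1 - Σpᵢ² = 1 - 1985/2601 = 0.2368

0.2368


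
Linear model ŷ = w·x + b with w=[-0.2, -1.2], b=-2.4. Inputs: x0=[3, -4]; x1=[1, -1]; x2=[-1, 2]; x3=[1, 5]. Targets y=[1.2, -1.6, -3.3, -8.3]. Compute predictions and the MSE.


ŷ0 = (-0.2)·(3) + (-1.2)·(-4) - 2.4 = 1.8
ŷ1 = (-0.2)·(1) + (-1.2)·(-1) - 2.4 = -1.4
ŷ2 = (-0.2)·(-1) + (-1.2)·(2) - 2.4 = -4.6
ŷ3 = (-0.2)·(1) + (-1.2)·(5) - 2.4 = -8.6
errors² = [0.36, 0.04, 1.69, 0.09]
MSE = 2.1800/4 = 0.545

0.545


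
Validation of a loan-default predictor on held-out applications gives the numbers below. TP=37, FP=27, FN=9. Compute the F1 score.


Precision = 37/64 = 0.5781
Recall = 37/46 = 0.8043
F1 = 2·P·R/(P+R) = 2·TP/(2·TP+FP+FN) = 74/(74+27+9) = 74/110 = 0.6727

0.6727


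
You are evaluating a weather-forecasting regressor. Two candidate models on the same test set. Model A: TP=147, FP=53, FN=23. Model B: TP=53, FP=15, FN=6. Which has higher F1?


Model A: P=147/200=0.735, R=147/170=0.8647, F1=2PR/(P+R)=2TP/(2TP+FP+FN)=294/370=0.7946
Model B: P=53/68=0.7794, R=53/59=0.8983, F1=2PR/(P+R)=2TP/(2TP+FP+FN)=106/127=0.8346
0.7946 < 0.8346 → Model B

Model B


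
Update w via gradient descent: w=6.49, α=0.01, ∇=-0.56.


w_new = w - α·∇
= 6.49 - 0.01·-0.56
= 6.49 + 0.0056
= 6.4956

6.4956


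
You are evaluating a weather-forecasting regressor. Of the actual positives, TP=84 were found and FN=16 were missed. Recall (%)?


Recall = TP/(TP+FN)
= 84/(84+16)
= 84/100 = 84.0%

84.0%


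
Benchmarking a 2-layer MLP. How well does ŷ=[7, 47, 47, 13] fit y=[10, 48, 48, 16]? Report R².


ȳ = 30.5
SS_res = Σ(y-ŷ)² = 20
SS_tot = Σ(y-ȳ)² = 1243
R² = 1 - SS_res/SS_tot = 1 - 0.0161 = 0.9839

0.9839


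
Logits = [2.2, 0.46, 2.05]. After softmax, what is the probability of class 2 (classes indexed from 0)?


Exponentials: e^2.2=9.025, e^0.46=1.5841, e^2.05=7.7679
Sum = 18.377
Softmax = [0.4911, 0.0862, 0.4227]
p[2] = 7.7679/18.377 = 0.4227

0.4227


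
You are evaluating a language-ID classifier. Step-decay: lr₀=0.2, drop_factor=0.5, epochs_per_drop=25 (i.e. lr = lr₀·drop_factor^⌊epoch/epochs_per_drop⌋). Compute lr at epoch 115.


n_drops = ⌊115/25⌋ = 4
lr = 0.2·0.5^4 = 0.2·0.0625 = 0.0125

0.0125


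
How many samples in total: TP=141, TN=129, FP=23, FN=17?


Total = TP + TN + FP + FN
= 141 + 129 + 23 + 17
= 310
(Predicted positive: 164, predicted negative: 146)

310


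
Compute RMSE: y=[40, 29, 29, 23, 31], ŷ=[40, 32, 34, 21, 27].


MSE = 54/5 = 10.8
RMSE = √(54/5) = 3.2863

3.2863


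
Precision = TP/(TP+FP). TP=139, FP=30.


Precision = TP/(TP+FP)
= 139/(139+30)
= 139/169 = 82.25%

82.25%


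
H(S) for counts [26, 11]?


Probabilities: [26/37, 11/37] ≈ [0.7027, 0.2973]
H = -((26/37)·log₂(26/37) + (11/37)·log₂(11/37))
  = 0.878 bits

0.878 bits


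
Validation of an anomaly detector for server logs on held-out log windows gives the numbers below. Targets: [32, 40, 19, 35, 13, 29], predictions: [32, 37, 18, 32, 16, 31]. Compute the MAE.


Absolute errors: |32-32|=0, |40-37|=3, |19-18|=1, |35-32|=3, |13-16|=3, |29-31|=2
Sum = 12
MAE = 12/6 = 2

2


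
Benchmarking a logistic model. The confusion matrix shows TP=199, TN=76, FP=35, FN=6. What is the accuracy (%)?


Accuracy = (TP+TN)/(TP+TN+FP+FN)
= (199+76)/(316)
= 275/316 = 87.03%

87.03%


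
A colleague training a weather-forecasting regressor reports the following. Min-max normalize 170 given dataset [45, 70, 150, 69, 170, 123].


min=45, max=170
(170-45)/(170-45) = 125/125 = 1.0

1.0


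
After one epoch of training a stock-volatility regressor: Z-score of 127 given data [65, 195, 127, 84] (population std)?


μ = 117.75, σ = 49.9368
z = (127 - 117.75)/49.9368 = 0.1852

0.1852


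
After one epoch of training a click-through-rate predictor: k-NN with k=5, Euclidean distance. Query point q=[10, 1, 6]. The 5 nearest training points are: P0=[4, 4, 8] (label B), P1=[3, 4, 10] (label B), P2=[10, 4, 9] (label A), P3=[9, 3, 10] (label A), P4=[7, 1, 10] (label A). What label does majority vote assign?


d(q,P0) = 7.0  (label B)
d(q,P1) = 8.6023  (label B)
d(q,P2) = 4.2426  (label A)
d(q,P3) = 4.5826  (label A)
d(q,P4) = 5.0  (label A)
Votes: A=3, B=2
Majority → A

A


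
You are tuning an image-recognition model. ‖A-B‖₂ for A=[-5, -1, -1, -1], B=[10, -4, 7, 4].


d = √((-5-10)² + (-1+ 4)² + (-1-7)² + (-1-4)²)
  = √(225 + 9 + 64 + 25)
  = √323 = 17.9722

17.9722


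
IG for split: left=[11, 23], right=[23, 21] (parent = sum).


Parent = [34, 44], H_parent = 0.9881
H_left = 0.9082 (n=34), H_right = 0.9985 (n=44)
H_children = (34/78)·0.9082 + (44/78)·0.9985 = 0.9591
IG = 0.9881 - 0.9591 = 0.029

0.029


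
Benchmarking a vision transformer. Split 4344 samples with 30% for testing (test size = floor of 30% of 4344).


Test = ⌊4344·30/100⌋ = 1303
Train = 4344 - 1303 = 3041

Train: 3041, Test: 1303


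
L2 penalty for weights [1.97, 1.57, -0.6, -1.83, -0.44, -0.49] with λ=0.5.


‖w‖₂² = (1.97)² + (1.57)² + (-0.6)² + (-1.83)² + (-0.44)² + (-0.49)²
     = 3.8809 + 2.4649 + 0.36 + 3.3489 + 0.1936 + 0.2401
     = 10.4884
λ·‖w‖₂² = 0.5·10.4884 = 5.2442

5.2442


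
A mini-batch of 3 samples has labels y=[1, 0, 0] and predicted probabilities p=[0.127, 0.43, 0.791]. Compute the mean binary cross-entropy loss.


L[0] = -ln(0.127) = 2.0636
L[1] = -ln(1-0.43) = -ln(0.57) = 0.5621
L[2] = -ln(1-0.791) = -ln(0.209) = 1.5654
mean = (2.0636 + 0.5621 + 1.5654)/3 = 1.397

1.397


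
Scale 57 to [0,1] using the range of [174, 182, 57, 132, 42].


min=42, max=182
(57-42)/(182-42) = 15/140 = 0.1071

0.1071


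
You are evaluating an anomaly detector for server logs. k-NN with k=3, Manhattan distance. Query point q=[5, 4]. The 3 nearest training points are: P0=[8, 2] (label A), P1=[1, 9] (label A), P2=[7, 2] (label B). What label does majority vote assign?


d(q,P0) = 5  (label A)
d(q,P1) = 9  (label A)
d(q,P2) = 4  (label B)
Votes: A=2, B=1
Majority → A

A


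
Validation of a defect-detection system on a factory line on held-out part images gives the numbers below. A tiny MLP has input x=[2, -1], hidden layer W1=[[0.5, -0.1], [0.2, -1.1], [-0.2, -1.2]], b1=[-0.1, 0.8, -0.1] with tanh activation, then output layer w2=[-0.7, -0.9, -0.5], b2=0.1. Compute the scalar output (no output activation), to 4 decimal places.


z1[0] = (0.5)·(2) + (-0.1)·(-1) - 0.1 = 1.0
z1[1] = (0.2)·(2) + (-1.1)·(-1) + 0.8 = 2.3
z1[2] = (-0.2)·(2) + (-1.2)·(-1) - 0.1 = 0.7
h = tanh(z1) = [0.7616, 0.9801, 0.6044]
output = (-0.7)·(0.7616) + (-0.9)·(0.9801) + (-0.5)·(0.6044) + 0.1 = -1.6174

-1.6174


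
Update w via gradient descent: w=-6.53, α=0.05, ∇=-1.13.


w_new = w - α·∇
= -6.53 - 0.05·-1.13
= -6.53 + 0.0565
= -6.4735

-6.4735


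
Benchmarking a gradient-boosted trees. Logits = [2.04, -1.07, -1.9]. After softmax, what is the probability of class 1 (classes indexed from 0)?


Exponentials: e^2.04=7.6906, e^-1.07=0.343, e^-1.9=0.1496
Sum = 8.1832
Softmax = [0.9398, 0.0419, 0.0183]
p[1] = 0.343/8.1832 = 0.0419

0.0419


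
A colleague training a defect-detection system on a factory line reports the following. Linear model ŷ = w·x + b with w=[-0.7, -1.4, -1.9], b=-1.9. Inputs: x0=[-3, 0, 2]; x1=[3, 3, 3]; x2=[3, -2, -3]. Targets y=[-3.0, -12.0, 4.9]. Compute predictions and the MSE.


ŷ0 = (-0.7)·(-3) + (-1.4)·(0) + (-1.9)·(2) - 1.9 = -3.6
ŷ1 = (-0.7)·(3) + (-1.4)·(3) + (-1.9)·(3) - 1.9 = -13.9
ŷ2 = (-0.7)·(3) + (-1.4)·(-2) + (-1.9)·(-3) - 1.9 = 4.5
errors² = [0.36, 3.61, 0.16]
MSE = 4.1300/3 = 1.3767

1.3767


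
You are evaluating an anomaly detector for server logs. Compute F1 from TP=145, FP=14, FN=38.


Precision = 145/159 = 0.9119
Recall = 145/183 = 0.7923
F1 = 2·P·R/(P+R) = 2·TP/(2·TP+FP+FN) = 290/(290+14+38) = 290/342 = 0.848

0.848


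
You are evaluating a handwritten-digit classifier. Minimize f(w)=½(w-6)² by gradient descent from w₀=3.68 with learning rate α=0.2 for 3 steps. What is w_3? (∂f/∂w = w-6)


step 1: grad = 3.68-6 = -2.32; w = 3.68 - 0.2·(-2.32) = 4.144
step 2: grad = 4.144-6 = -1.856; w = 4.144 - 0.2·(-1.856) = 4.5152
step 3: grad = 4.5152-6 = -1.4848; w = 4.5152 - 0.2·(-1.4848) = 4.81216

4.81216


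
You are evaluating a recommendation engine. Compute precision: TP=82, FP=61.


Precision = TP/(TP+FP)
= 82/(82+61)
= 82/143 = 57.34%

57.34%


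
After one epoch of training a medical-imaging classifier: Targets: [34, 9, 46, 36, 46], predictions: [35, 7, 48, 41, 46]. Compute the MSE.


Squared errors: (34-35)²=1, (9-7)²=4, (46-48)²=4, (36-41)²=25, (46-46)²=0
Sum = 34
MSE = 34/5 = 34/5

34/5


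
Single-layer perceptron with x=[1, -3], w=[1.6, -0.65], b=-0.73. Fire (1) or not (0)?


z = (1)·(1.6) + (-3)·(-0.65) - 0.73
  = 2.82
step(z) = 1 (z≥0)

1


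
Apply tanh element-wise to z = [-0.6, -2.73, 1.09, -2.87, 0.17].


tanh(-0.6) = -0.537
tanh(-2.73) = -0.9915
tanh(1.09) = 0.7969
tanh(-2.87) = -0.9936
tanh(0.17) = 0.1684
result = [-0.537, -0.9915, 0.7969, -0.9936, 0.1684]

[-0.537, -0.9915, 0.7969, -0.9936, 0.1684]


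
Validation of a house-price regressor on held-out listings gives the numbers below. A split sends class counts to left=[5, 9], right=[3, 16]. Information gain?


Parent = [8, 25], H_parent = 0.799
H_left = 0.9403 (n=14), H_right = 0.6292 (n=19)
H_children = (14/33)·0.9403 + (19/33)·0.6292 = 0.7612
IG = 0.799 - 0.7612 = 0.0378

0.0378


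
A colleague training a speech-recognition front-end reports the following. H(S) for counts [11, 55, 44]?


Probabilities: [11/110, 55/110, 44/110] ≈ [0.1, 0.5, 0.4]
H = -((11/110)·log₂(11/110) + (55/110)·log₂(55/110) + (44/110)·log₂(44/110))
  = 1.361 bits

1.361 bits


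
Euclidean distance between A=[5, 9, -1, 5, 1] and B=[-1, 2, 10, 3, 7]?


d = √((5+ 1)² + (9-2)² + (-1-10)² + (5-3)² + (1-7)²)
  = √(36 + 49 + 121 + 4 + 36)
  = √246 = 15.6844

15.6844


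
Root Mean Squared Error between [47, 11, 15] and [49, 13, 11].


MSE = 24/3 = 8
RMSE = √(24/3) = 2.8284

2.8284


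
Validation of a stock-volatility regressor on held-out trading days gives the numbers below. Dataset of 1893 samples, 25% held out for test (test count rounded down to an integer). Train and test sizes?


Test = ⌊1893·25/100⌋ = 473
Train = 1893 - 473 = 1420

Train: 1420, Test: 473


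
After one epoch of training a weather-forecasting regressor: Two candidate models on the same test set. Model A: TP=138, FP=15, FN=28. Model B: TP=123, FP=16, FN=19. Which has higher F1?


Model A: P=138/153=0.902, R=138/166=0.8313, F1=2PR/(P+R)=2TP/(2TP+FP+FN)=276/319=0.8652
Model B: P=123/139=0.8849, R=123/142=0.8662, F1=2PR/(P+R)=2TP/(2TP+FP+FN)=246/281=0.8754
0.8652 < 0.8754 → Model B

Model B


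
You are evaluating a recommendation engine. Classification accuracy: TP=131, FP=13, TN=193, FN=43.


Accuracy = (TP+TN)/(TP+TN+FP+FN)
= (131+193)/(380)
= 324/380 = 85.26%

85.26%


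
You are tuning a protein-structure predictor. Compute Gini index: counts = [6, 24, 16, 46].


Probabilities: [6/92, 24/92, 16/92, 46/92] ≈ [0.0652, 0.2609, 0.1739, 0.5]
Σpᵢ² = (36 + 576 + 256 + 2116)/92² = 2984/8464
Gini = 1 - Σpᵢ² = 1 - 2984/8464 = 0.6474

0.6474


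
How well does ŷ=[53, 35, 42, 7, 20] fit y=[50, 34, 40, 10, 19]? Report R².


ȳ = 30.6
SS_res = Σ(y-ŷ)² = 24
SS_tot = Σ(y-ȳ)² = 1035.2
R² = 1 - SS_res/SS_tot = 1 - 0.0232 = 0.9768

0.9768


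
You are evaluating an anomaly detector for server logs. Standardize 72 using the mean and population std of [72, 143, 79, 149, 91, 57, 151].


μ = 106, σ = 37.3287
z = (72 - 106)/37.3287 = -0.9108

-0.9108


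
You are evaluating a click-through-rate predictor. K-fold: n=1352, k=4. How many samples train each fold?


Fold size = 1352/4 = 338
Training per fold = 1352 - 338 = 1014

1014


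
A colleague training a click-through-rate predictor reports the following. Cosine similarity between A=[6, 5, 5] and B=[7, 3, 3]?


A·B = 6·7 + 5·3 + 5·3 = 72
‖A‖ = √86 = 9.2736, ‖B‖ = √67 = 8.1854
cos = 72/(√86·√67) = 72/√5762 = 0.9485

0.9485


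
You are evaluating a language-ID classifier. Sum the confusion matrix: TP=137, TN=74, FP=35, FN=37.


Total = TP + TN + FP + FN
= 137 + 74 + 35 + 37
= 283
(Predicted positive: 172, predicted negative: 111)

283


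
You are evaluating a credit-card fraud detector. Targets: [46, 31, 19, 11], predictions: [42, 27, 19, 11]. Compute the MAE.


Absolute errors: |46-42|=4, |31-27|=4, |19-19|=0, |11-11|=0
Sum = 8
MAE = 8/4 = 2

2


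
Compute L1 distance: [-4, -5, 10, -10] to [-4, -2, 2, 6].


d = |-4+ 4| + |-5+ 2| + |10-2| + |-10-6|
  = 0 + 3 + 8 + 16
  = 27

27


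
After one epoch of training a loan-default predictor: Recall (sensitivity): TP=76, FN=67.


Recall = TP/(TP+FN)
= 76/(76+67)
= 76/143 = 53.15%

53.15%


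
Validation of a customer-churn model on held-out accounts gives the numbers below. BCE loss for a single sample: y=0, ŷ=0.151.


BCE = -[y·ln(p) + (1-y)·ln(1-p)]
= -0 - 1·ln(1-0.151)
= -ln(0.849) = 0.1637

0.1637


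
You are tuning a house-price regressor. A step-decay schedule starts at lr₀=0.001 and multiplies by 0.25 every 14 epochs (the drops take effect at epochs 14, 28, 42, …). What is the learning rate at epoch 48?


n_drops = ⌊48/14⌋ = 3
lr = 0.001·0.25^3 = 0.001·0.015625 = 0.000015625

0.000015625
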